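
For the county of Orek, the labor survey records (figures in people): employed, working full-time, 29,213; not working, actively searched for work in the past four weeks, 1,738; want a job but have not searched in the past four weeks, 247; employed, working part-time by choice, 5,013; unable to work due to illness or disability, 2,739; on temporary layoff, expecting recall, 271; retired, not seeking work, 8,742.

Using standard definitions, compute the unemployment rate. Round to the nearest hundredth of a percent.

Unemployment rate ≈ 5.54%.

Employed = 29,213 + 5,013 = 34,226.
Unemployed = 1,738 + 271 = 2,009 (jobless and actively searching, or on temporary layoff).
Labor force = 34,226 + 2,009 = 36,235.
Unemployment rate = 2,009 / 36,235 = 5.54%.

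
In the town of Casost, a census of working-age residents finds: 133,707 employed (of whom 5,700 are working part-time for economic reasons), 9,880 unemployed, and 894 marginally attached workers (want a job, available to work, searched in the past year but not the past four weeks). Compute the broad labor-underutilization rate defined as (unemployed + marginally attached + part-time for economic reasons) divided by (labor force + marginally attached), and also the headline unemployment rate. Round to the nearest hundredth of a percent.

Labor force = 133,707 + 9,880 = 143,587.
Numerator = 9,880 + 894 + 5,700 = 16,474.
Denominator = 143,587 + 894 = 144,481.
Broad rate = 16,474 / 144,481 = 11.40%.
Headline unemployment rate = 9,880 / 143,587 = 6.88%.

Broad underutilization rate ≈ 11.40%; headline unemployment rate ≈ 6.88%.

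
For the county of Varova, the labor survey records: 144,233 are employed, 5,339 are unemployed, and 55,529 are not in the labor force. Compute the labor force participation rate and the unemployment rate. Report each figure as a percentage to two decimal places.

Labor force = employed + unemployed = 144,233 + 5,339 = 149,572.
Working-age population = 149,572 + 55,529 = 205,101.
Unemployment rate = 5,339 / 149,572 = 3.57%.
Labor force participation rate = 149,572 / 205,101 = 72.93%.

Labor force participation rate ≈ 72.93%; unemployment rate ≈ 3.57%.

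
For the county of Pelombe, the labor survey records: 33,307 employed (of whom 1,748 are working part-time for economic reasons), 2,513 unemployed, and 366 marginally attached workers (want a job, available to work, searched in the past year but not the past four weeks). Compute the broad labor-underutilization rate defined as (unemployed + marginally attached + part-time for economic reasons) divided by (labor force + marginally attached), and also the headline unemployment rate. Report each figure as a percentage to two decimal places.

Broad underutilization rate ≈ 12.79%; headline unemployment rate ≈ 7.02%.

Labor force = 33,307 + 2,513 = 35,820.
Numerator = 2,513 + 366 + 1,748 = 4,627.
Denominator = 35,820 + 366 = 36,186.
Broad rate = 4,627 / 36,186 = 12.79%.
Headline unemployment rate = 2,513 / 35,820 = 7.02%.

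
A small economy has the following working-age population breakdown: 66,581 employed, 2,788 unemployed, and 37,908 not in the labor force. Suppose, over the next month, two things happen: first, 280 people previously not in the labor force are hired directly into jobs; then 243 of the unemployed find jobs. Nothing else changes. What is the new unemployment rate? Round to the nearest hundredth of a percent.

Initially, labor force = 66,581 + 2,788 = 69,369, so u = 2,788/69,369 = 4.02%.
After the first change, employed and labor force both rise by 280; unemployed unchanged → E = 66,861, U = 2,788, labor force = 69,649.
After the second change, unemployed falls and employed rises by 243; labor force unchanged → E = 67,104, U = 2,545, labor force = 69,649.
New unemployment rate = 2,545 / 69,649 = 3.65%.

New unemployment rate ≈ 3.65%.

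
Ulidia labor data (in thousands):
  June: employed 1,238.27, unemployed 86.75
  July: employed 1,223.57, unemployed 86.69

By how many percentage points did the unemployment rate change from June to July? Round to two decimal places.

The unemployment rate changed by +0.07 percentage points.

June: labor force = 1,238.27 + 86.75 = 1,325.02; u = 86.75/1,325.02 = 6.55%.
July: labor force = 1,223.57 + 86.69 = 1,310.26; u = 86.69/1,310.26 = 6.62%.
Change = 6.62% − 6.55% = +0.07 pp.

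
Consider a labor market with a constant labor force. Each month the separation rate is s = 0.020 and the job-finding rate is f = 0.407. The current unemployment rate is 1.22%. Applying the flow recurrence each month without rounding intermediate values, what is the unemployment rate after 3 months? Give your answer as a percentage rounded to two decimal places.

Unemployment rate after three months ≈ 4.03%.

With a fixed labor force, u_{t+1} = u_t + s·(1−u_t) − f·u_t = u_t·(1−s−f) + s.
Here 1−s−f = 0.573 and s = 0.020.
u_1 = 0.012200 × 0.573 + 0.020 = 0.026991.
u_2 = 0.026991 × 0.573 + 0.020 = 0.035466.
u_3 = 0.035466 × 0.573 + 0.020 = 0.040322.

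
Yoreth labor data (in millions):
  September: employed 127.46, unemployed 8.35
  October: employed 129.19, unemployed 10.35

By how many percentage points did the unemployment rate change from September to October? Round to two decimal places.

September: labor force = 127.46 + 8.35 = 135.81; u = 8.35/135.81 = 6.15%.
October: labor force = 129.19 + 10.35 = 139.54; u = 10.35/139.54 = 7.42%.
Change = 7.42% − 6.15% = +1.27 pp.

The unemployment rate changed by +1.27 percentage points.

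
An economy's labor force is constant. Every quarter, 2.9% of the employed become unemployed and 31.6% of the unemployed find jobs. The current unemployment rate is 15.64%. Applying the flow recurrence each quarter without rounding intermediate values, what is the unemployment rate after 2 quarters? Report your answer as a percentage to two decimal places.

With a fixed labor force, u_{t+1} = u_t + s·(1−u_t) − f·u_t = u_t·(1−s−f) + s.
Here 1−s−f = 0.655 and s = 0.029.
u_1 = 0.156400 × 0.655 + 0.029 = 0.131442.
u_2 = 0.131442 × 0.655 + 0.029 = 0.115095.

Unemployment rate after two quarters ≈ 11.51%.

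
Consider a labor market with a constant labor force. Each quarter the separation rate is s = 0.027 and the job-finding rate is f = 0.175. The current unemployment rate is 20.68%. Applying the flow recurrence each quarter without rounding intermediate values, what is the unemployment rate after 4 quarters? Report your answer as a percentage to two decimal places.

With a fixed labor force, u_{t+1} = u_t + s·(1−u_t) − f·u_t = u_t·(1−s−f) + s.
Here 1−s−f = 0.798 and s = 0.027.
u_1 = 0.206800 × 0.798 + 0.027 = 0.192026.
u_2 = 0.192026 × 0.798 + 0.027 = 0.180237.
u_3 = 0.180237 × 0.798 + 0.027 = 0.170829.
u_4 = 0.170829 × 0.798 + 0.027 = 0.163322.

Unemployment rate after four quarters ≈ 16.33%.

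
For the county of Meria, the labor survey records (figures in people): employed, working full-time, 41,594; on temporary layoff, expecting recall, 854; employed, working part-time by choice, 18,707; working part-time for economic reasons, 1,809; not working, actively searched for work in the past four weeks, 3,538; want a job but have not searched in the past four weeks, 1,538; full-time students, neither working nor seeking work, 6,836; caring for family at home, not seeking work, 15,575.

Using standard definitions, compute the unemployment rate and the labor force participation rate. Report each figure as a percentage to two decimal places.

Employed = 41,594 + 18,707 + 1,809 = 62,110 (anyone who worked, including part-time for economic reasons, counts as employed).
Unemployed = 854 + 3,538 = 4,392 (jobless and actively searching, or on temporary layoff).
Labor force = 62,110 + 4,392 = 66,502.
Not in labor force = 1,538 + 6,836 + 15,575 = 23,949 (those not working and not actively searching are outside the labor force — including those who want a job but have given up searching).
Civilian working-age population = 66,502 + 23,949 = 90,451.
Unemployment rate = 4,392 / 66,502 = 6.60%.
Labor force participation rate = 66,502 / 90,451 = 73.52%.

Unemployment rate ≈ 6.60%; labor force participation rate ≈ 73.52%.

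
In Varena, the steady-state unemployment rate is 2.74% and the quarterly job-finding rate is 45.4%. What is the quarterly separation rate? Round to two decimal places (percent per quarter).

From u* = s/(s+f): s = u·f/(1−u).
s = 0.0274 × 45.4 / (1 − 0.0274) = 1.2440 / 0.9726 ≈ 1.28% per quarter.

Separation rate ≈ 1.28% per quarter.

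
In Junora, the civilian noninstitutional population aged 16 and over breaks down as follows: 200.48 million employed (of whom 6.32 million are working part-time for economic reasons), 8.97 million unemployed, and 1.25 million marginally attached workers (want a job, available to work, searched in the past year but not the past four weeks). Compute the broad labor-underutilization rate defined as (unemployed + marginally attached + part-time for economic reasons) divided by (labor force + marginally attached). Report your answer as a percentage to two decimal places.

Broad underutilization rate ≈ 7.85%.

Labor force = 200.48 + 8.97 = 209.45 million.
Numerator = 8.97 + 1.25 + 6.32 = 16.54 million.
Denominator = 209.45 + 1.25 = 210.70 million.
Broad rate = 16.54 / 210.70 = 7.85%.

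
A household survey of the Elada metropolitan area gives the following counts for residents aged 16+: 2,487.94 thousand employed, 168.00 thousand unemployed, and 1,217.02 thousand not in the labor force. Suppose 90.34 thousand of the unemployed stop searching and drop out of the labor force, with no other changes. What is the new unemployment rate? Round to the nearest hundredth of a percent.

New unemployment rate ≈ 3.03%.

Initially, labor force = 2,487.94 + 168.00 = 2,655.94 thousand, so u = 168.00/2,655.94 = 6.33%.
After the change, unemployed and labor force both fall by 90.34 → E = 2,487.94, U = 77.66, labor force = 2,565.60 thousand.
New unemployment rate = 77.66 / 2,565.60 = 3.03%.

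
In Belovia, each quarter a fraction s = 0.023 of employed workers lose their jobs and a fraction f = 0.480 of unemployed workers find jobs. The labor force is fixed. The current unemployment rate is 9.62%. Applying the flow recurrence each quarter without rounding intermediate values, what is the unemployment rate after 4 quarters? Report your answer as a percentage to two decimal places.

Unemployment rate after four quarters ≈ 4.88%.

With a fixed labor force, u_{t+1} = u_t + s·(1−u_t) − f·u_t = u_t·(1−s−f) + s.
Here 1−s−f = 0.497 and s = 0.023.
u_1 = 0.096200 × 0.497 + 0.023 = 0.070811.
u_2 = 0.070811 × 0.497 + 0.023 = 0.058193.
u_3 = 0.058193 × 0.497 + 0.023 = 0.051922.
u_4 = 0.051922 × 0.497 + 0.023 = 0.048805.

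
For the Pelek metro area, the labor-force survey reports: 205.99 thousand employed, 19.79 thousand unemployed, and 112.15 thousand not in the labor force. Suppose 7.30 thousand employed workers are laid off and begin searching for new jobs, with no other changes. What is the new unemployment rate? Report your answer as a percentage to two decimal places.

Initially, labor force = 205.99 + 19.79 = 225.78 thousand, so u = 19.79/225.78 = 8.77%.
After the change, employed falls and unemployed rises by 7.30; labor force unchanged → E = 198.69, U = 27.09, labor force = 225.78 thousand.
New unemployment rate = 27.09 / 225.78 = 12.00%.

New unemployment rate ≈ 12.00%.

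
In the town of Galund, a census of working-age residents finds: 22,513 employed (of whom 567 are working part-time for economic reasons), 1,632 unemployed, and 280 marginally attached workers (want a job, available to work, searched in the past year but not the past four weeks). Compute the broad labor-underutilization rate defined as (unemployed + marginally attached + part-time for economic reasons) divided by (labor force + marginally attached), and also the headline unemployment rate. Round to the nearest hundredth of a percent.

Labor force = 22,513 + 1,632 = 24,145.
Numerator = 1,632 + 280 + 567 = 2,479.
Denominator = 24,145 + 280 = 24,425.
Broad rate = 2,479 / 24,425 = 10.15%.
Headline unemployment rate = 1,632 / 24,145 = 6.76%.

Broad underutilization rate ≈ 10.15%; headline unemployment rate ≈ 6.76%.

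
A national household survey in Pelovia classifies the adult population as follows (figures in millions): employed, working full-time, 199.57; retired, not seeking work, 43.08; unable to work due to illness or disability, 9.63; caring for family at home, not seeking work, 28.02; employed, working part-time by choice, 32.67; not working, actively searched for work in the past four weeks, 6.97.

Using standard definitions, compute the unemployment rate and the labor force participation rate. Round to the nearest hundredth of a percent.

Employed = 199.57 + 32.67 = 232.24 million.
Unemployed = 6.97 million.
Labor force = 232.24 + 6.97 = 239.21 million.
Not in labor force = 43.08 + 9.63 + 28.02 = 80.73 million (those not working and not actively searching are outside the labor force).
Civilian working-age population = 239.21 + 80.73 = 319.94 million.
Unemployment rate = 6.97 / 239.21 = 2.91%.
Labor force participation rate = 239.21 / 319.94 = 74.77%.

Unemployment rate ≈ 2.91%; labor force participation rate ≈ 74.77%.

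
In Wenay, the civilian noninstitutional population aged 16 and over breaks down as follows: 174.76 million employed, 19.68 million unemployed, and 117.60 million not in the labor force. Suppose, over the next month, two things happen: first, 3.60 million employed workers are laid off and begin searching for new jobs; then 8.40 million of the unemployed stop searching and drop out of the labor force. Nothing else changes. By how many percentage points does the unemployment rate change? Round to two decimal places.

Initially, labor force = 174.76 + 19.68 = 194.44 million, so u = 19.68/194.44 = 10.12%.
After the first change, employed falls and unemployed rises by 3.60; labor force unchanged → E = 171.16, U = 23.28, labor force = 194.44 million.
After the second change, unemployed and labor force both fall by 8.40 → E = 171.16, U = 14.88, labor force = 186.04 million.
New unemployment rate = 14.88 / 186.04 = 8.00%.
Change = 8.00% − 10.12% = −2.12 percentage points.

The unemployment rate changes by −2.12 percentage points.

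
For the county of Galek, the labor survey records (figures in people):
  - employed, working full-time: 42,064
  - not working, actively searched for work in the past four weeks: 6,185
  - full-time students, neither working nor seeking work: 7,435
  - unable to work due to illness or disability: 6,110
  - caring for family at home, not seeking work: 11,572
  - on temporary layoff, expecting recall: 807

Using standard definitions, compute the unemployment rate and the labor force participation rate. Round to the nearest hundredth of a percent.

Unemployment rate ≈ 14.25%; labor force participation rate ≈ 66.14%.

Employed = 42,064.
Unemployed = 6,185 + 807 = 6,992 (jobless and actively searching, or on temporary layoff).
Labor force = 42,064 + 6,992 = 49,056.
Not in labor force = 7,435 + 6,110 + 11,572 = 25,117 (those not working and not actively searching are outside the labor force).
Civilian working-age population = 49,056 + 25,117 = 74,173.
Unemployment rate = 6,992 / 49,056 = 14.25%.
Labor force participation rate = 49,056 / 74,173 = 66.14%.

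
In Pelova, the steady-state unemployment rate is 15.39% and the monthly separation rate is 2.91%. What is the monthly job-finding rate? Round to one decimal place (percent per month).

Job-finding rate ≈ 16.0% per month.

From u* = s/(s+f): f = s·(1−u)/u.
f = 2.91 × (1 − 0.1539) / 0.1539 = 2.4622 / 0.1539 ≈ 16.0% per month.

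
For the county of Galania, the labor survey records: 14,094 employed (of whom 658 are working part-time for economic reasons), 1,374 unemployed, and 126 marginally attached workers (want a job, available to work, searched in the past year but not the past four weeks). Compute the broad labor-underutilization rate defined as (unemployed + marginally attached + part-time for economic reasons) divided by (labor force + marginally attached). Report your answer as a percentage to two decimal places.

Labor force = 14,094 + 1,374 = 15,468.
Numerator = 1,374 + 126 + 658 = 2,158.
Denominator = 15,468 + 126 = 15,594.
Broad rate = 2,158 / 15,594 = 13.84%.

Broad underutilization rate ≈ 13.84%.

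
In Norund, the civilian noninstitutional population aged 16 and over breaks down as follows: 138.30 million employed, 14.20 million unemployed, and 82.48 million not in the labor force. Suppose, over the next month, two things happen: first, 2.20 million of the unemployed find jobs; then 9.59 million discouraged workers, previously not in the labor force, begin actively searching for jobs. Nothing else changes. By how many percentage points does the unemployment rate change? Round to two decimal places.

Initially, labor force = 138.30 + 14.20 = 152.50 million, so u = 14.20/152.50 = 9.31%.
After the first change, unemployed falls and employed rises by 2.20; labor force unchanged → E = 140.50, U = 12.00, labor force = 152.50 million.
After the second change, unemployed and labor force both rise by 9.59 → E = 140.50, U = 21.59, labor force = 162.09 million.
New unemployment rate = 21.59 / 162.09 = 13.32%.
Change = 13.32% − 9.31% = +4.01 percentage points.

The unemployment rate changes by +4.01 percentage points.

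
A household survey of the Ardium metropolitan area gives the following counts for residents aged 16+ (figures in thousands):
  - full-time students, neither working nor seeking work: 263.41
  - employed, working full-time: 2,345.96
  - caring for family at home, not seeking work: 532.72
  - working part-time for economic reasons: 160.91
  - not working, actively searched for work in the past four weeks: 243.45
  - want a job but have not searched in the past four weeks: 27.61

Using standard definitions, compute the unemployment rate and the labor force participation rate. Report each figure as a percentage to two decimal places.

Unemployment rate ≈ 8.85%; labor force participation rate ≈ 76.95%.

Employed = 2,345.96 + 160.91 = 2,506.87 thousand (anyone who worked, including part-time for economic reasons, counts as employed).
Unemployed = 243.45 thousand.
Labor force = 2,506.87 + 243.45 = 2,750.32 thousand.
Not in labor force = 263.41 + 532.72 + 27.61 = 823.74 thousand (those not working and not actively searching are outside the labor force — including those who want a job but have given up searching).
Civilian working-age population = 2,750.32 + 823.74 = 3,574.06 thousand.
Unemployment rate = 243.45 / 2,750.32 = 8.85%.
Labor force participation rate = 2,750.32 / 3,574.06 = 76.95%.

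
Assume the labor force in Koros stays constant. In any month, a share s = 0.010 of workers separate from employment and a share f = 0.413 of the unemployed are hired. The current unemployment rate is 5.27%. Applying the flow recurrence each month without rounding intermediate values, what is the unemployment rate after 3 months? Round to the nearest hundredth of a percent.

With a fixed labor force, u_{t+1} = u_t + s·(1−u_t) − f·u_t = u_t·(1−s−f) + s.
Here 1−s−f = 0.577 and s = 0.010.
u_1 = 0.052700 × 0.577 + 0.010 = 0.040408.
u_2 = 0.040408 × 0.577 + 0.010 = 0.033315.
u_3 = 0.033315 × 0.577 + 0.010 = 0.029223.

Unemployment rate after three months ≈ 2.92%.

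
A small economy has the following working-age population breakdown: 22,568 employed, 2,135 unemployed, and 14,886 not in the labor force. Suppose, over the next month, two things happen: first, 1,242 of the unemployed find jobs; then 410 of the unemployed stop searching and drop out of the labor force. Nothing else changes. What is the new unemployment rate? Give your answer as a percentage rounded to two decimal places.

New unemployment rate ≈ 1.99%.

Initially, labor force = 22,568 + 2,135 = 24,703, so u = 2,135/24,703 = 8.64%.
After the first change, unemployed falls and employed rises by 1,242; labor force unchanged → E = 23,810, U = 893, labor force = 24,703.
After the second change, unemployed and labor force both fall by 410 → E = 23,810, U = 483, labor force = 24,293.
New unemployment rate = 483 / 24,293 = 1.99%.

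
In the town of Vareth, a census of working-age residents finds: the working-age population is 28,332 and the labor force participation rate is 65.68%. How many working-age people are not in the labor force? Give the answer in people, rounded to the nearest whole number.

About 9,724 are not in the labor force.

Share not in the labor force = 1 − 0.6568 = 0.3432.
Not in labor force = 0.3432 × 28,332 ≈ 9,724.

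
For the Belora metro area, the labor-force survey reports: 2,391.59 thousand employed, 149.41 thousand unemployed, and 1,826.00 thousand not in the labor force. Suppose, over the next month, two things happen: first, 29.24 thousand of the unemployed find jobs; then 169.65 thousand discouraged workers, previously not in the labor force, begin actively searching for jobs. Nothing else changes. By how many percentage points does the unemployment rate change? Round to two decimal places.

The unemployment rate changes by +4.81 percentage points.

Initially, labor force = 2,391.59 + 149.41 = 2,541.00 thousand, so u = 149.41/2,541.00 = 5.88%.
After the first change, unemployed falls and employed rises by 29.24; labor force unchanged → E = 2,420.83, U = 120.17, labor force = 2,541.00 thousand.
After the second change, unemployed and labor force both rise by 169.65 → E = 2,420.83, U = 289.82, labor force = 2,710.65 thousand.
New unemployment rate = 289.82 / 2,710.65 = 10.69%.
Change = 10.69% − 5.88% = +4.81 percentage points.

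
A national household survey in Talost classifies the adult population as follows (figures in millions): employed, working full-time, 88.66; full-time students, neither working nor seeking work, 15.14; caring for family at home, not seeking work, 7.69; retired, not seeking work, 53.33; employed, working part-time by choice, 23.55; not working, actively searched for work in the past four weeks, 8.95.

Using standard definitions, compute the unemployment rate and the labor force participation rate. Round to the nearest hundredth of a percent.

Employed = 88.66 + 23.55 = 112.21 million.
Unemployed = 8.95 million.
Labor force = 112.21 + 8.95 = 121.16 million.
Not in labor force = 15.14 + 7.69 + 53.33 = 76.16 million (those not working and not actively searching are outside the labor force).
Civilian working-age population = 121.16 + 76.16 = 197.32 million.
Unemployment rate = 8.95 / 121.16 = 7.39%.
Labor force participation rate = 121.16 / 197.32 = 61.40%.

Unemployment rate ≈ 7.39%; labor force participation rate ≈ 61.40%.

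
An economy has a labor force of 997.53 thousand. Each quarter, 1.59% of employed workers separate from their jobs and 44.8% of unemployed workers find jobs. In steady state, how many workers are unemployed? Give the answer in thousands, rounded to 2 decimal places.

About 34.19 thousand are unemployed in steady state.

Steady-state unemployment rate u* = s/(s+f) = 1.59/(1.59+44.8) = 0.034275.
Unemployed = u* × labor force = 0.034275 × 997.53 ≈ 34.19 thousand.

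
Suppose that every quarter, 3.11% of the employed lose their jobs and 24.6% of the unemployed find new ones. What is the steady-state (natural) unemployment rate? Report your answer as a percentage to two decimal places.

Steady-state unemployment rate ≈ 11.22%.

At steady state the flows balance: s·E = f·U, so U/(E+U) = s/(s+f).
u* = 3.11 / (3.11 + 24.6) = 3.11 / 27.71 = 11.22%.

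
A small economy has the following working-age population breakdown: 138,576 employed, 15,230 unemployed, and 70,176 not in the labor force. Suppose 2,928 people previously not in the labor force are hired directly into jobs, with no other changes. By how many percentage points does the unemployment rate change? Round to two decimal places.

The unemployment rate changes by −0.18 percentage points.

Initially, labor force = 138,576 + 15,230 = 153,806, so u = 15,230/153,806 = 9.90%.
After the change, employed and labor force both rise by 2,928; unemployed unchanged → E = 141,504, U = 15,230, labor force = 156,734.
New unemployment rate = 15,230 / 156,734 = 9.72%.
Change = 9.72% − 9.90% = −0.18 percentage points.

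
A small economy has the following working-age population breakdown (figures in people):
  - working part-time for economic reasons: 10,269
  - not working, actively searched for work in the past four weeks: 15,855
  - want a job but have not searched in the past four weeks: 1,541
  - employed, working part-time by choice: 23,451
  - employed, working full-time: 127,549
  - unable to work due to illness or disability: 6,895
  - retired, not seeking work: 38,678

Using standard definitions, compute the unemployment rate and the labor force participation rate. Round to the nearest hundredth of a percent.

Employed = 10,269 + 23,451 + 127,549 = 161,269 (anyone who worked, including part-time for economic reasons, counts as employed).
Unemployed = 15,855.
Labor force = 161,269 + 15,855 = 177,124.
Not in labor force = 1,541 + 6,895 + 38,678 = 47,114 (those not working and not actively searching are outside the labor force — including those who want a job but have given up searching).
Civilian working-age population = 177,124 + 47,114 = 224,238.
Unemployment rate = 15,855 / 177,124 = 8.95%.
Labor force participation rate = 177,124 / 224,238 = 78.99%.

Unemployment rate ≈ 8.95%; labor force participation rate ≈ 78.99%.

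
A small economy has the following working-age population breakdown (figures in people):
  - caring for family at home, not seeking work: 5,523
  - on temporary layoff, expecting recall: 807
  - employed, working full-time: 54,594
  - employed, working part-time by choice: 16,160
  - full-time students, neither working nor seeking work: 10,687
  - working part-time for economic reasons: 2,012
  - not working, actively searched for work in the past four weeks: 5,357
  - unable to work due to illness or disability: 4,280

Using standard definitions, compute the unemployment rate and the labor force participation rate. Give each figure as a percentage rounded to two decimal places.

Unemployment rate ≈ 7.81%; labor force participation rate ≈ 79.39%.

Employed = 54,594 + 16,160 + 2,012 = 72,766 (anyone who worked, including part-time for economic reasons, counts as employed).
Unemployed = 807 + 5,357 = 6,164 (jobless and actively searching, or on temporary layoff).
Labor force = 72,766 + 6,164 = 78,930.
Not in labor force = 5,523 + 10,687 + 4,280 = 20,490 (those not working and not actively searching are outside the labor force).
Civilian working-age population = 78,930 + 20,490 = 99,420.
Unemployment rate = 6,164 / 78,930 = 7.81%.
Labor force participation rate = 78,930 / 99,420 = 79.39%.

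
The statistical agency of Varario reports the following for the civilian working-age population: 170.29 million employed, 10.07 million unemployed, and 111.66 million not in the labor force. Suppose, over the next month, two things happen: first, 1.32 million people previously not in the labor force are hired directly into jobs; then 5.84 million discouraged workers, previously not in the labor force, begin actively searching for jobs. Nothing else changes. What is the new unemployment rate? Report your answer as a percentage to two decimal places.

New unemployment rate ≈ 8.48%.

Initially, labor force = 170.29 + 10.07 = 180.36 million, so u = 10.07/180.36 = 5.58%.
After the first change, employed and labor force both rise by 1.32; unemployed unchanged → E = 171.61, U = 10.07, labor force = 181.68 million.
After the second change, unemployed and labor force both rise by 5.84 → E = 171.61, U = 15.91, labor force = 187.52 million.
New unemployment rate = 15.91 / 187.52 = 8.48%.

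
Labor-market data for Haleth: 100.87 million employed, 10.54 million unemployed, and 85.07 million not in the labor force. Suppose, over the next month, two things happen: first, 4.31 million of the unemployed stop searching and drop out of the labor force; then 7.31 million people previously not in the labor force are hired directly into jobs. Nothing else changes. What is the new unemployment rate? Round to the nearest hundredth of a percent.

Initially, labor force = 100.87 + 10.54 = 111.41 million, so u = 10.54/111.41 = 9.46%.
After the first change, unemployed and labor force both fall by 4.31 → E = 100.87, U = 6.23, labor force = 107.10 million.
After the second change, employed and labor force both rise by 7.31; unemployed unchanged → E = 108.18, U = 6.23, labor force = 114.41 million.
New unemployment rate = 6.23 / 114.41 = 5.45%.

New unemployment rate ≈ 5.45%.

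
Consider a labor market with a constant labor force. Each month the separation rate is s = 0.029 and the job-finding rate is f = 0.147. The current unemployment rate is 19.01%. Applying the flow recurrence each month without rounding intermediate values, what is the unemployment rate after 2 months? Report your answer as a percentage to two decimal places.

Unemployment rate after two months ≈ 18.20%.

With a fixed labor force, u_{t+1} = u_t + s·(1−u_t) − f·u_t = u_t·(1−s−f) + s.
Here 1−s−f = 0.824 and s = 0.029.
u_1 = 0.190100 × 0.824 + 0.029 = 0.185642.
u_2 = 0.185642 × 0.824 + 0.029 = 0.181969.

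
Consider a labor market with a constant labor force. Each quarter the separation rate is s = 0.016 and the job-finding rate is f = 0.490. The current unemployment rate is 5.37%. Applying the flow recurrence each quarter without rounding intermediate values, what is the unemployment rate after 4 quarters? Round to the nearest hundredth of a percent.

Unemployment rate after four quarters ≈ 3.29%.

With a fixed labor force, u_{t+1} = u_t + s·(1−u_t) − f·u_t = u_t·(1−s−f) + s.
Here 1−s−f = 0.494 and s = 0.016.
u_1 = 0.053700 × 0.494 + 0.016 = 0.042528.
u_2 = 0.042528 × 0.494 + 0.016 = 0.037009.
u_3 = 0.037009 × 0.494 + 0.016 = 0.034282.
u_4 = 0.034282 × 0.494 + 0.016 = 0.032935.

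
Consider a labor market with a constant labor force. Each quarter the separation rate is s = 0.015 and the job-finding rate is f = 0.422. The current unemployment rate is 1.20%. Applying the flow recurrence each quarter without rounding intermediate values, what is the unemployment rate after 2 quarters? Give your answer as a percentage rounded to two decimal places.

With a fixed labor force, u_{t+1} = u_t + s·(1−u_t) − f·u_t = u_t·(1−s−f) + s.
Here 1−s−f = 0.563 and s = 0.015.
u_1 = 0.012000 × 0.563 + 0.015 = 0.021756.
u_2 = 0.021756 × 0.563 + 0.015 = 0.027249.

Unemployment rate after two quarters ≈ 2.72%.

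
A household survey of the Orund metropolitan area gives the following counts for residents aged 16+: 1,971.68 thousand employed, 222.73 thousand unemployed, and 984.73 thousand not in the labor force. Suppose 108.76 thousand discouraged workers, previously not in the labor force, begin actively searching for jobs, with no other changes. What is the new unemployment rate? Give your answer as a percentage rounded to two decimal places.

New unemployment rate ≈ 14.39%.

Initially, labor force = 1,971.68 + 222.73 = 2,194.41 thousand, so u = 222.73/2,194.41 = 10.15%.
After the change, unemployed and labor force both rise by 108.76 → E = 1,971.68, U = 331.49, labor force = 2,303.17 thousand.
New unemployment rate = 331.49 / 2,303.17 = 14.39%.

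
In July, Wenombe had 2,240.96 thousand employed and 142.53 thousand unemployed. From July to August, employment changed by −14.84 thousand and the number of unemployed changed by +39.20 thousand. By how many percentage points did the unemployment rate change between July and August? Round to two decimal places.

The unemployment rate changed by +1.57 percentage points.

July: labor force = 2,240.96 + 142.53 = 2,383.49; u = 142.53/2,383.49 = 5.98%.
August: labor force = 2,226.12 + 181.73 = 2,407.85; u = 181.73/2,407.85 = 7.55%.
Change = 7.55% − 5.98% = +1.57 pp.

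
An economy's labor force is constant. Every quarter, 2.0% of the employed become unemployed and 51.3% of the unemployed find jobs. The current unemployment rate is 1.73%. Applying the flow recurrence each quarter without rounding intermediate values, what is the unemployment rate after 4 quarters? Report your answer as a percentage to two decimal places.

With a fixed labor force, u_{t+1} = u_t + s·(1−u_t) − f·u_t = u_t·(1−s−f) + s.
Here 1−s−f = 0.467 and s = 0.020.
u_1 = 0.017300 × 0.467 + 0.020 = 0.028079.
u_2 = 0.028079 × 0.467 + 0.020 = 0.033113.
u_3 = 0.033113 × 0.467 + 0.020 = 0.035464.
u_4 = 0.035464 × 0.467 + 0.020 = 0.036562.

Unemployment rate after four quarters ≈ 3.66%.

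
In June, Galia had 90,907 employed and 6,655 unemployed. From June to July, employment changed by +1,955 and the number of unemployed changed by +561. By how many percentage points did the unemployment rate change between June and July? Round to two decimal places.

The unemployment rate changed by +0.39 percentage points.

June: labor force = 90,907 + 6,655 = 97,562; u = 6,655/97,562 = 6.82%.
July: labor force = 92,862 + 7,216 = 100,078; u = 7,216/100,078 = 7.21%.
Change = 7.21% − 6.82% = +0.39 pp.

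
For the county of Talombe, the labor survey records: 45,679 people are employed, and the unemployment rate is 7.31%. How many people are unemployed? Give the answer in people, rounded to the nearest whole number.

Let U be the number unemployed. The labor force is E + U, and U/(E+U) = 0.0731.
So U = 0.0731 × 45,679 / (1 − 0.0731) = 3339.13 / 0.9269 ≈ 3,602.

About 3,602 are unemployed.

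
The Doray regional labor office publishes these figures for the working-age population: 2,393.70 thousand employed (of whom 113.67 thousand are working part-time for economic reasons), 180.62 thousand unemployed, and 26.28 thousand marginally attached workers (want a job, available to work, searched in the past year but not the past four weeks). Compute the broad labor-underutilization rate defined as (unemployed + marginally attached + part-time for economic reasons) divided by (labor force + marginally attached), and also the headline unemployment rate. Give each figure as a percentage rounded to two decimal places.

Broad underutilization rate ≈ 12.33%; headline unemployment rate ≈ 7.02%.

Labor force = 2,393.70 + 180.62 = 2,574.32 thousand.
Numerator = 180.62 + 26.28 + 113.67 = 320.57 thousand.
Denominator = 2,574.32 + 26.28 = 2,600.60 thousand.
Broad rate = 320.57 / 2,600.60 = 12.33%.
Headline unemployment rate = 180.62 / 2,574.32 = 7.02%.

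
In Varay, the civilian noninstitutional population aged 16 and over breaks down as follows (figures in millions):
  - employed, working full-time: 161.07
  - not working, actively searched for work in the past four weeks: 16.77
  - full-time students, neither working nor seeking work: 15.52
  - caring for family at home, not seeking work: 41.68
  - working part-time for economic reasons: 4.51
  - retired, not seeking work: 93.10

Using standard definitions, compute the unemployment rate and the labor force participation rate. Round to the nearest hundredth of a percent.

Employed = 161.07 + 4.51 = 165.58 million (anyone who worked, including part-time for economic reasons, counts as employed).
Unemployed = 16.77 million.
Labor force = 165.58 + 16.77 = 182.35 million.
Not in labor force = 15.52 + 41.68 + 93.10 = 150.30 million (those not working and not actively searching are outside the labor force).
Civilian working-age population = 182.35 + 150.30 = 332.65 million.
Unemployment rate = 16.77 / 182.35 = 9.20%.
Labor force participation rate = 182.35 / 332.65 = 54.82%.

Unemployment rate ≈ 9.20%; labor force participation rate ≈ 54.82%.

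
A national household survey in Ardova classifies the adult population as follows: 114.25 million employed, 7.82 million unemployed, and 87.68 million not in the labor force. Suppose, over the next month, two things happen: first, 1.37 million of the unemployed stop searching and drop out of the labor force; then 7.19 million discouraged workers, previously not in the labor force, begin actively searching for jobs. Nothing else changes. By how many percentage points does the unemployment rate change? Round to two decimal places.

Initially, labor force = 114.25 + 7.82 = 122.07 million, so u = 7.82/122.07 = 6.41%.
After the first change, unemployed and labor force both fall by 1.37 → E = 114.25, U = 6.45, labor force = 120.70 million.
After the second change, unemployed and labor force both rise by 7.19 → E = 114.25, U = 13.64, labor force = 127.89 million.
New unemployment rate = 13.64 / 127.89 = 10.67%.
Change = 10.67% − 6.41% = +4.26 percentage points.

The unemployment rate changes by +4.26 percentage points.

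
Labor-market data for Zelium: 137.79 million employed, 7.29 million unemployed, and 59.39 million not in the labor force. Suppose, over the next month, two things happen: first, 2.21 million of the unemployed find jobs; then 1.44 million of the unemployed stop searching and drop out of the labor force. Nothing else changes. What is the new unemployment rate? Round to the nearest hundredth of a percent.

New unemployment rate ≈ 2.53%.

Initially, labor force = 137.79 + 7.29 = 145.08 million, so u = 7.29/145.08 = 5.02%.
After the first change, unemployed falls and employed rises by 2.21; labor force unchanged → E = 140.00, U = 5.08, labor force = 145.08 million.
After the second change, unemployed and labor force both fall by 1.44 → E = 140.00, U = 3.64, labor force = 143.64 million.
New unemployment rate = 3.64 / 143.64 = 2.53%.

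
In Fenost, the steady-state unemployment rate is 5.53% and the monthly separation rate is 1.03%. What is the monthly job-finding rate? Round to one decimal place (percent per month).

From u* = s/(s+f): f = s·(1−u)/u.
f = 1.03 × (1 − 0.0553) / 0.0553 = 0.9730 / 0.0553 ≈ 17.6% per month.

Job-finding rate ≈ 17.6% per month.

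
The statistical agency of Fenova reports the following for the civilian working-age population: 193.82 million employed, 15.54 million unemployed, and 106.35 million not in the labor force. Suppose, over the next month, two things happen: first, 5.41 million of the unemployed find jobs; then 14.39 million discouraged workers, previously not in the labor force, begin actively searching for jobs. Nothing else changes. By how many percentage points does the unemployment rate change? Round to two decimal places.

Initially, labor force = 193.82 + 15.54 = 209.36 million, so u = 15.54/209.36 = 7.42%.
After the first change, unemployed falls and employed rises by 5.41; labor force unchanged → E = 199.23, U = 10.13, labor force = 209.36 million.
After the second change, unemployed and labor force both rise by 14.39 → E = 199.23, U = 24.52, labor force = 223.75 million.
New unemployment rate = 24.52 / 223.75 = 10.96%.
Change = 10.96% − 7.42% = +3.54 percentage points.

The unemployment rate changes by +3.54 percentage points.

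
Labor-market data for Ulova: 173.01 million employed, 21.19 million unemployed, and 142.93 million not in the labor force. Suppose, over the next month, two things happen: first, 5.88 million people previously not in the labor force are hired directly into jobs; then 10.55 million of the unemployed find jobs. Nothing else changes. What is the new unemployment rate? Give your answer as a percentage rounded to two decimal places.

New unemployment rate ≈ 5.32%.

Initially, labor force = 173.01 + 21.19 = 194.20 million, so u = 21.19/194.20 = 10.91%.
After the first change, employed and labor force both rise by 5.88; unemployed unchanged → E = 178.89, U = 21.19, labor force = 200.08 million.
After the second change, unemployed falls and employed rises by 10.55; labor force unchanged → E = 189.44, U = 10.64, labor force = 200.08 million.
New unemployment rate = 10.64 / 200.08 = 5.32%.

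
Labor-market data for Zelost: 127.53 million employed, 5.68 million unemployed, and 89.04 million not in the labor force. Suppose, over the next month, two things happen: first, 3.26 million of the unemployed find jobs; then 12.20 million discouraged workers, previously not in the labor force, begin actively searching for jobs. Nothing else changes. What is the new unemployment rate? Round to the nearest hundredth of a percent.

New unemployment rate ≈ 10.05%.

Initially, labor force = 127.53 + 5.68 = 133.21 million, so u = 5.68/133.21 = 4.26%.
After the first change, unemployed falls and employed rises by 3.26; labor force unchanged → E = 130.79, U = 2.42, labor force = 133.21 million.
After the second change, unemployed and labor force both rise by 12.20 → E = 130.79, U = 14.62, labor force = 145.41 million.
New unemployment rate = 14.62 / 145.41 = 10.05%.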